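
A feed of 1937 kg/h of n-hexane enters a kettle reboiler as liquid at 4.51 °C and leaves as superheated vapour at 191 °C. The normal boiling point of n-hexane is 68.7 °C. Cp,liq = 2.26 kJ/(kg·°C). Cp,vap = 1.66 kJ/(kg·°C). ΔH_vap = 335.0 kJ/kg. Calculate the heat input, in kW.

liquid 4.51→68.7 °C: 145.07 kJ/kg
vaporisation at 68.7 °C: 335 kJ/kg
vapour 68.7→191 °C: 203.02 kJ/kg
Δh = 145.07 + 335 + 203.02 = 683.09 kJ/kg
Q = ṁ·Δh = 1937 kg/h × 683.09 kJ/kg = 1.3231e+06 kJ/h
|Q| = 367.54 kW

Q = 368 kW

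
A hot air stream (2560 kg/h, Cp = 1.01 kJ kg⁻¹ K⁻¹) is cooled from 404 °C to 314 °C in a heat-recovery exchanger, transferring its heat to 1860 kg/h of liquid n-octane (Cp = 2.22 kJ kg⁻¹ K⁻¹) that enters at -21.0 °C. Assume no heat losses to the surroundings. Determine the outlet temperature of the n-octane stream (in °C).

Heat released by hot stream: Q = 2560 × 1.01 × (404 − 314) = 232700 kJ/h
Energy balance on cold side (adiabatic exchanger): Q = ṁ_c·Cp_c·(T_c,out − T_c,in)
T_c,out = -21.0 + 232700/(1860 × 2.22) = 35.356 °C

T_c,out = 35.4 °C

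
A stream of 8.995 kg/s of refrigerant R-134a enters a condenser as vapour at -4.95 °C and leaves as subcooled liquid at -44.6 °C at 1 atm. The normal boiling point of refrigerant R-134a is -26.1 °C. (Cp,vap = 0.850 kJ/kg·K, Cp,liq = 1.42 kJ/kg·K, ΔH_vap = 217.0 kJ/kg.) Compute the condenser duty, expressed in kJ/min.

Q_c = 141000 kJ/min

vapour -4.95→-26.1 °C: -17.978 kJ/kg
condensation at -26.1 °C: -217 kJ/kg
liquid -26.1→-44.6 °C: -26.27 kJ/kg
Δh = -17.978 + -217 + -26.27 = -261.25 kJ/kg
Q = ṁ·Δh = 8.995 kg/s × -261.25 kJ/kg = -2349.9 kJ/s
|Q| = 2349.9 kW = 141000 kJ/min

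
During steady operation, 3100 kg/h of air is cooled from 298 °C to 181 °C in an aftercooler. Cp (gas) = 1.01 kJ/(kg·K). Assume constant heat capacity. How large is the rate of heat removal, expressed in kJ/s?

Q_c = 102 kJ/s

Q = ṁ·Cp·ΔT = 3100 × 1.01 × (181 − 298) = -366330 kJ/h
Converting: 366330 / 3600 s = 101.76 kW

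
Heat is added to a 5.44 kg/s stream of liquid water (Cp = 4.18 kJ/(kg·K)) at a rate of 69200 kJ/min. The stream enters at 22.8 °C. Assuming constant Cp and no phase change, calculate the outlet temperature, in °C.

Q = 69200 kJ/min = 1153.3 kJ/s
ΔT = Q/(ṁ·Cp) = 1153.3/(5.44×4.18) = 50.72 K
T_out = 22.8 + 50.72 = 73.52 °C

T_out = 73.5 °C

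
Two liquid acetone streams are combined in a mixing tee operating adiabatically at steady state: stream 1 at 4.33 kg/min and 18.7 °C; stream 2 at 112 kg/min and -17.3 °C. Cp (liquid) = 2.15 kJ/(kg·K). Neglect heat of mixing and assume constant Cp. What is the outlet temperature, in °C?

No heat crosses the boundary, so H_out = H_in.
Σ ṁᵢCp,ᵢTᵢ = 4.33×2.15×18.7 + 112×2.15×-17.3 = -3991.8
Σ ṁᵢCp,ᵢ = 4.33×2.15 + 112×2.15 = 250.11
T_out = -3991.8 / 250.11 = -15.96 °C

T_out = -16.0 °C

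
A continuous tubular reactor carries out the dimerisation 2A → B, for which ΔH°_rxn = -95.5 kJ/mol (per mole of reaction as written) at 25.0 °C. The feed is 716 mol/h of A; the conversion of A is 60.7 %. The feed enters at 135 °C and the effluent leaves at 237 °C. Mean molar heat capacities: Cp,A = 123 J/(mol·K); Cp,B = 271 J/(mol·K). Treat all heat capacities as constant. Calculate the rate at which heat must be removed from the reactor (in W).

Extent of reaction ξ = 0.607 × 716 / 2 = 217.31 mol/h
Reaction term: ξ·ΔH°_rxn = 217.31 × -95.5 = -20753 kJ/h
Sensible, feed 135→25 °C: -9687.5 kJ/h
Outlet flows (mol/h): A 281.39, B 217.31
Sensible, products 25→237 °C: 19822 kJ/h
Q = ΔH = -10618 kJ/h = -2.9495 kW
Heat removed = 2949.5 W

Q_out = 2950 W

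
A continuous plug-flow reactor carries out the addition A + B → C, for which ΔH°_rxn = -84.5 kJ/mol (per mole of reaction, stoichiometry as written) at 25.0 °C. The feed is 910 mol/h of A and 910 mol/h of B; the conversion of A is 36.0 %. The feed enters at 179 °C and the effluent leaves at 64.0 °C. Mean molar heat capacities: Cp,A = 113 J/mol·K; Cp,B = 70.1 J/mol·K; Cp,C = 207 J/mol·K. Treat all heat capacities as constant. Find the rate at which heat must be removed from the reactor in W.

Q_out = 12900 W

Extent of reaction ξ = 0.360 × 910 = 327.6 mol/h
Reaction term: ξ·ΔH°_rxn = 327.6 × -84.5 = -27682 kJ/h
Sensible, feed 179→25 °C: -25660 kJ/h
Outlet flows (mol/h): A 582.4, B 582.4, C 327.6
Sensible, products 25→64.0 °C: 6803.6 kJ/h
Q = ΔH = -46538 kJ/h = -12.927 kW
Heat removed = 12927 W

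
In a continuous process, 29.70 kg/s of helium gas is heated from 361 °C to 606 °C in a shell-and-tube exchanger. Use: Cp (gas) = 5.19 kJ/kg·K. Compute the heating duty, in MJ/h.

Q = 136000 MJ/h

Q = ṁ·Cp·ΔT = 29.70 × 5.19 × (606 − 361) = 37765 kJ/s
Heating duty = 135950 MJ/h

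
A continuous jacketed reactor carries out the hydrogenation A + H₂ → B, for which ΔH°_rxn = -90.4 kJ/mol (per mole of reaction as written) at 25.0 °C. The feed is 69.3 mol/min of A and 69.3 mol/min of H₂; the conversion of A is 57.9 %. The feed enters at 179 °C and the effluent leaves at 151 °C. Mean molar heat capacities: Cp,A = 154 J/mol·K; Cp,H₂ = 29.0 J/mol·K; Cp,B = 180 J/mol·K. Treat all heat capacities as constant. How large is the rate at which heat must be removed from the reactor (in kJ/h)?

Extent of reaction ξ = 0.579 × 69.3 = 40.125 mol/min
Reaction term: ξ·ΔH°_rxn = 40.125 × -90.4 = -3627.3 kJ/min
Sensible, feed 179→25 °C: -1953 kJ/min
Outlet flows (mol/min): A 29.175, H₂ 29.175, B 40.125
Sensible, products 25→151 °C: 1582.8 kJ/min
Q = ΔH = -3997.5 kJ/min = -66.626 kW
Heat removed = 239850 kJ/h

Q_out = 240000 kJ/h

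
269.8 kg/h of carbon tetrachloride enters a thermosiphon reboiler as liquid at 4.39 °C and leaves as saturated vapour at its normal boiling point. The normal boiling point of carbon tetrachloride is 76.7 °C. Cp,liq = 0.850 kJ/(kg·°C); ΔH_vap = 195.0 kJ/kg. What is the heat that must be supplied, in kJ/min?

Q = 1150 kJ/min

liquid 4.39→76.7 °C: 61.464 kJ/kg
vaporisation at 76.7 °C: 195 kJ/kg
Δh = 61.464 + 195 = 256.46 kJ/kg
Q = ṁ·Δh = 269.8 kg/h × 256.46 kJ/kg = 69194 kJ/h
|Q| = 19.221 kW = 1153.2 kJ/min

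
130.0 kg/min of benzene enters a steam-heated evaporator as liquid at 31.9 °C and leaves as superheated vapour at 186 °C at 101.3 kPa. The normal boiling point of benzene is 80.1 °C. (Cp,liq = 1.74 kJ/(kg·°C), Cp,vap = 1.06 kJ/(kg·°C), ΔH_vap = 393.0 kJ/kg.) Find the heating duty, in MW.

liquid 31.9→80.1 °C: 83.868 kJ/kg
vaporisation at 80.1 °C: 393 kJ/kg
vapour 80.1→186 °C: 112.25 kJ/kg
Δh = 83.868 + 393 + 112.25 = 589.12 kJ/kg
Q = ṁ·Δh = 130.0 kg/min × 589.12 kJ/kg = 76586 kJ/min
|Q| = 1276.4 kW = 1.2764 MW

Q = 1.28 MW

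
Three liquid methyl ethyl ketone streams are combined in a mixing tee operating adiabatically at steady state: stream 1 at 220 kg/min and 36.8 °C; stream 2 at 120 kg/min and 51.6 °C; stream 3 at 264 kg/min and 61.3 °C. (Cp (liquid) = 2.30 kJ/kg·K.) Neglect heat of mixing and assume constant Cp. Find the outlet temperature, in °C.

T_out = 50.4 °C

Adiabatic, steady state ⇒ Σ ṁᵢCp,ᵢ(T_out − Tᵢ) = 0
Σ ṁᵢCp,ᵢTᵢ = 220×2.30×36.8 + 120×2.30×51.6 + 264×2.30×61.3 = 70084
Σ ṁᵢCp,ᵢ = 220×2.30 + 120×2.30 + 264×2.30 = 1389.2
T_out = 70084 / 1389.2 = 50.449 °C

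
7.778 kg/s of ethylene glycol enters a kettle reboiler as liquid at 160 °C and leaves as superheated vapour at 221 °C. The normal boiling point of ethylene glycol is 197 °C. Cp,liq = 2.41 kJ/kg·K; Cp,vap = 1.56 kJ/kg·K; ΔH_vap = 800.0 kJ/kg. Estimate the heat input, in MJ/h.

liquid 160→197 °C: 89.17 kJ/kg
vaporisation at 197 °C: 800 kJ/kg
vapour 197→221 °C: 37.44 kJ/kg
Δh = 89.17 + 800 + 37.44 = 926.61 kJ/kg
Q = ṁ·Δh = 7.778 kg/s × 926.61 kJ/kg = 7207.2 kJ/s
|Q| = 7207.2 kW = 25946 MJ/h

Q = 25900 MJ/h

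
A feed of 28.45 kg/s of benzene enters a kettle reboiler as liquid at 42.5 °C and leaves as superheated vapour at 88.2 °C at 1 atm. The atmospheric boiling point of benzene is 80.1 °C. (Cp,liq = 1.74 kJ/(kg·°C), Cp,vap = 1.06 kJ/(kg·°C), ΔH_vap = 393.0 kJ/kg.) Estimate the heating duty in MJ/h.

Q = 47800 MJ/h

liquid 42.5→80.1 °C: 65.424 kJ/kg
vaporisation at 80.1 °C: 393 kJ/kg
vapour 80.1→88.2 °C: 8.586 kJ/kg
Δh = 65.424 + 393 + 8.586 = 467.01 kJ/kg
Q = ṁ·Δh = 28.45 kg/s × 467.01 kJ/kg = 13286 kJ/s
|Q| = 13286 kW = 47831 MJ/h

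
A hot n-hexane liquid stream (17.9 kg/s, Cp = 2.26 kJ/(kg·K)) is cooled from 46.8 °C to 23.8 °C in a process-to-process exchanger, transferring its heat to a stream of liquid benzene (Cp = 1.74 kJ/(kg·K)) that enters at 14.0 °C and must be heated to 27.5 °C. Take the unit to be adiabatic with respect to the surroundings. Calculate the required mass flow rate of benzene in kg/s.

Heat released by hot stream: Q = 17.9 × 2.26 × (46.8 − 23.8) = 930.44 kJ/s
Energy balance on cold side (adiabatic exchanger): Q = ṁ_c·Cp_c·(T_c,out − T_c,in)
ṁ_c = 930.44 / [1.74 × (27.5 − 14.0)] = 39.61 kg/s

ṁ_c = 39.6 kg/s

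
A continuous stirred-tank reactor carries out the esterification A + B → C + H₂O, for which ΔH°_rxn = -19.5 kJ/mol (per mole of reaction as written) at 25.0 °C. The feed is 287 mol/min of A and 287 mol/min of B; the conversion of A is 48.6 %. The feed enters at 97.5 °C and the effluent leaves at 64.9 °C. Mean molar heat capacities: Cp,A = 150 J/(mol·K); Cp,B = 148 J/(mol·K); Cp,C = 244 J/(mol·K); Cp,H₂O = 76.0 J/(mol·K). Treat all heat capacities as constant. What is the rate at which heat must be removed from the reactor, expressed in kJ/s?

Extent of reaction ξ = 0.486 × 287 = 139.48 mol/min
Reaction term: ξ·ΔH°_rxn = 139.48 × -19.5 = -2719.9 kJ/min
Sensible, feed 97.5→25 °C: -6200.6 kJ/min
Outlet flows (mol/min): A 147.52, B 147.52, C 139.48, H₂O 139.48
Sensible, products 25→64.9 °C: 3534.9 kJ/min
Q = ΔH = -5385.6 kJ/min = -89.76 kW
Heat removed = 89.76 kJ/s

Q_out = 89.8 kJ/s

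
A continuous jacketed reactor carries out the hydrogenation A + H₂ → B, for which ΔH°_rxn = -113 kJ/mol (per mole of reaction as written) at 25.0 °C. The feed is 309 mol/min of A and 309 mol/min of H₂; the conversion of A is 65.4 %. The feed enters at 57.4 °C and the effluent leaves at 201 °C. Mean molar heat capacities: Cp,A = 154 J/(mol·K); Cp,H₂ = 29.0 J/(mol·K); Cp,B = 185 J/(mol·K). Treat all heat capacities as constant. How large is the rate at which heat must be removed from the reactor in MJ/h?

Q_out = 879 MJ/h

Extent of reaction ξ = 0.654 × 309 = 202.09 mol/min
Reaction term: ξ·ΔH°_rxn = 202.09 × -113 = -22836 kJ/min
Sensible, feed 57.4→25 °C: -1832.1 kJ/min
Outlet flows (mol/min): A 106.91, H₂ 106.91, B 202.09
Sensible, products 25→201 °C: 10023 kJ/min
Q = ΔH = -14644 kJ/min = -244.07 kW
Heat removed = 878.67 MJ/h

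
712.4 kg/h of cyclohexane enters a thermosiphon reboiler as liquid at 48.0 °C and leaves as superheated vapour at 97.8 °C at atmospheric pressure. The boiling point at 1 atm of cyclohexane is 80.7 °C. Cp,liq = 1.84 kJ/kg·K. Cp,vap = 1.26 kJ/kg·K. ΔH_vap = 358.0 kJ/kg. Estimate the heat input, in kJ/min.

Q = 5220 kJ/min

liquid 48.0→80.7 °C: 60.168 kJ/kg
vaporisation at 80.7 °C: 358 kJ/kg
vapour 80.7→97.8 °C: 21.546 kJ/kg
Δh = 60.168 + 358 + 21.546 = 439.71 kJ/kg
Q = ṁ·Δh = 712.4 kg/h × 439.71 kJ/kg = 313250 kJ/h
|Q| = 87.015 kW = 5220.9 kJ/min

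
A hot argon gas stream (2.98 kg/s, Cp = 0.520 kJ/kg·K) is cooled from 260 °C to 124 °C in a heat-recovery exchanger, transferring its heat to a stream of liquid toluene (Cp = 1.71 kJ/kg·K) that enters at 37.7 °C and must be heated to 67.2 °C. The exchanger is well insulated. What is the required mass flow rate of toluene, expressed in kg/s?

ṁ_c = 4.18 kg/s

Heat released by hot stream: Q = 2.98 × 0.520 × (260 − 124) = 210.75 kJ/s
Energy balance on cold side (adiabatic exchanger): Q = ṁ_c·Cp_c·(T_c,out − T_c,in)
ṁ_c = 210.75 / [1.71 × (67.2 − 37.7)] = 4.1777 kg/s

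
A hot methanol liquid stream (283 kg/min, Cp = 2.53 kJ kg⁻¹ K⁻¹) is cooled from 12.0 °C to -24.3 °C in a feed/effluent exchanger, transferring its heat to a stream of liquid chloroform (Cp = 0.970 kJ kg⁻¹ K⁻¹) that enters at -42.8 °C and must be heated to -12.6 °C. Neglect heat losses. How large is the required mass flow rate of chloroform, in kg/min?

Heat released by hot stream: Q = 283 × 2.53 × (12.0 − -24.3) = 25990 kJ/min
Energy balance on cold side (adiabatic exchanger): Q = ṁ_c·Cp_c·(T_c,out − T_c,in)
ṁ_c = 25990 / [0.970 × (-12.6 − -42.8)] = 887.23 kg/min

ṁ_c = 887 kg/min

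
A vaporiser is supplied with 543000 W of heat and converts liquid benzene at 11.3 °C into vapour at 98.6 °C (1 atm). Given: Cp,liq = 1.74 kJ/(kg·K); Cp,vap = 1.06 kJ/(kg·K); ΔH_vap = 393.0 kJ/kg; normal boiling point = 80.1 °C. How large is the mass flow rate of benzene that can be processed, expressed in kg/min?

Δh = 1.74×(80.1−11.3) + 393.0 + 1.06×(98.6−80.1) = 532.32 kJ/kg
Q = 543000 W = 543 kJ/s = 32580 kJ/min
ṁ = Q/Δh = 32580 / 532.32 = 61.204 kg/min

ṁ = 61.2 kg/min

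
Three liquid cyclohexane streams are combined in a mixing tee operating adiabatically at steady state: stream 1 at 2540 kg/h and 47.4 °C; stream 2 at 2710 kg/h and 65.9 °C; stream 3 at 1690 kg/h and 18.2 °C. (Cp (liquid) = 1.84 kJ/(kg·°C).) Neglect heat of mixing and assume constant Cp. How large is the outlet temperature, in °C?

T_out = 47.5 °C

Adiabatic, steady state ⇒ Σ ṁᵢCp,ᵢ(T_out − Tᵢ) = 0
T_out = Σ ṁᵢCp,ᵢTᵢ / Σ ṁᵢCp,ᵢ
      = 606730 / 12770 = 47.513 °C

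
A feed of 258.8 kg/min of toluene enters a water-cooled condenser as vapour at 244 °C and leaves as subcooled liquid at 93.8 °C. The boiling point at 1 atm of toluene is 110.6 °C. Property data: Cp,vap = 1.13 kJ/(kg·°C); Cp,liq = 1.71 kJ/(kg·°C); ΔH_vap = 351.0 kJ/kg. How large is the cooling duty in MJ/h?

vapour 244→110.6 °C: -150.74 kJ/kg
condensation at 110.6 °C: -351 kJ/kg
liquid 110.6→93.8 °C: -28.728 kJ/kg
Δh = -150.74 + -351 + -28.728 = -530.47 kJ/kg
Q = ṁ·Δh = 258.8 kg/min × -530.47 kJ/kg = -137290 kJ/min
|Q| = 2288.1 kW = 8237.1 MJ/h

Q_c = 8240 MJ/h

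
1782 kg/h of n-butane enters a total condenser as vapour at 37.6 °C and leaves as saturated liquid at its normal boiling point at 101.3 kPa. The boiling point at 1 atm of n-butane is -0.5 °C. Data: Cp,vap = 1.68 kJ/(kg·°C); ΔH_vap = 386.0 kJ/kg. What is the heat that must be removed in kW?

Q_c = 223 kW

vapour 37.6→-0.5 °C: -64.008 kJ/kg
condensation at -0.5 °C: -386 kJ/kg
Δh = -64.008 + -386 = -450.01 kJ/kg
Q = ṁ·Δh = 1782 kg/h × -450.01 kJ/kg = -801910 kJ/h
|Q| = 222.75 kW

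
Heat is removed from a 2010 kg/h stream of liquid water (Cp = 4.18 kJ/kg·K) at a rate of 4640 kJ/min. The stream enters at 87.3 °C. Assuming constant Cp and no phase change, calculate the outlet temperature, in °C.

T_out = 54.2 °C

Q = 4640 kJ/min = 278400 kJ/h
ΔT = Q/(ṁ·Cp) = 278400/(2010×4.18) = 33.136 K
T_out = 87.3 − 33.136 = 54.164 °C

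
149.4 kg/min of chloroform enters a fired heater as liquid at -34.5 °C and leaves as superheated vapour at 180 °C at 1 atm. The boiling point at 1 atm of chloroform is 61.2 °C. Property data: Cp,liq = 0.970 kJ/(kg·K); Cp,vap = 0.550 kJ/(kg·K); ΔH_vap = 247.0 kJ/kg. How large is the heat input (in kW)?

liquid -34.5→61.2 °C: 92.829 kJ/kg
vaporisation at 61.2 °C: 247 kJ/kg
vapour 61.2→180 °C: 65.34 kJ/kg
Δh = 92.829 + 247 + 65.34 = 405.17 kJ/kg
Q = ṁ·Δh = 149.4 kg/min × 405.17 kJ/kg = 60532 kJ/min
|Q| = 1008.9 kW

Q = 1010 kW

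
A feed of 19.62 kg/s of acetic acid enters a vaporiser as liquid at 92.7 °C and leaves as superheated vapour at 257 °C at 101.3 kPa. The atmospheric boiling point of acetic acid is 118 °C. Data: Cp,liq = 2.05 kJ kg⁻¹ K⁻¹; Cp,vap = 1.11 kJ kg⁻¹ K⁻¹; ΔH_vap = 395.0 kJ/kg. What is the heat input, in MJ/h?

Q = 42500 MJ/h

liquid 92.7→118 °C: 51.865 kJ/kg
vaporisation at 118 °C: 395 kJ/kg
vapour 118→257 °C: 154.29 kJ/kg
Δh = 51.865 + 395 + 154.29 = 601.15 kJ/kg
Q = ṁ·Δh = 19.62 kg/s × 601.15 kJ/kg = 11795 kJ/s
|Q| = 11795 kW = 42461 MJ/h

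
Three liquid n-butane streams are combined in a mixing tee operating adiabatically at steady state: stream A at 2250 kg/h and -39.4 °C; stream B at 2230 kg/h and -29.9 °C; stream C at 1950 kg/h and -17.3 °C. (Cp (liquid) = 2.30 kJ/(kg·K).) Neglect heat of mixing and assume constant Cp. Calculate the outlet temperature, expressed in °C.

T_out = -29.4 °C

Adiabatic, steady state ⇒ Σ ṁᵢCp,ᵢ(T_out − Tᵢ) = 0
Σ ṁᵢCp,ᵢTᵢ = 2250×2.30×-39.4 + 2230×2.30×-29.9 + 1950×2.30×-17.3 = -434840
Σ ṁᵢCp,ᵢ = 2250×2.30 + 2230×2.30 + 1950×2.30 = 14789
T_out = -434840 / 14789 = -29.403 °C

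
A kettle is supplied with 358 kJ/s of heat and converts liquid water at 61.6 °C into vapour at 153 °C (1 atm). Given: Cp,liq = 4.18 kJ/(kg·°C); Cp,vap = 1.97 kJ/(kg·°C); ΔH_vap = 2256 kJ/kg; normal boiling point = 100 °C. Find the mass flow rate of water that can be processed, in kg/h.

ṁ = 511 kg/h

Δh = 4.18×(100−61.6) + 2256 + 1.97×(153−100) = 2520.9 kJ/kg
Q = 358 kJ/s = 358 kJ/s = 1.2888e+06 kJ/h
ṁ = Q/Δh = 1.2888e+06 / 2520.9 = 511.24 kg/h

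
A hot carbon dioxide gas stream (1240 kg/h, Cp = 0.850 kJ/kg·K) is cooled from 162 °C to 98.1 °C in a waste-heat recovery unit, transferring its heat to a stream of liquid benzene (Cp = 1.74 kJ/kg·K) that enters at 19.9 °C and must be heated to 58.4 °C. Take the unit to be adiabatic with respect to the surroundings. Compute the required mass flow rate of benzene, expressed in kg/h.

ṁ_c = 1010 kg/h

Heat released by hot stream: Q = 1240 × 0.850 × (162 − 98.1) = 67351 kJ/h
Energy balance on cold side (adiabatic exchanger): Q = ṁ_c·Cp_c·(T_c,out − T_c,in)
ṁ_c = 67351 / [1.74 × (58.4 − 19.9)] = 1005.4 kg/h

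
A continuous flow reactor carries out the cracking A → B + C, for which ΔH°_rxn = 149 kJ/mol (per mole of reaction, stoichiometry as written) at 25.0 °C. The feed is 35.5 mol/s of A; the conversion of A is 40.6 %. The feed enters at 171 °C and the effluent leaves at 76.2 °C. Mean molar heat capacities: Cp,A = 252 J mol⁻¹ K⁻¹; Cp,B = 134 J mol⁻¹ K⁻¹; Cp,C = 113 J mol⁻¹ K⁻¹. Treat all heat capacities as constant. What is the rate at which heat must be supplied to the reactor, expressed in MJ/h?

Q_in = 4660 MJ/h

Extent of reaction ξ = 0.406 × 35.5 = 14.413 mol/s
Reaction term: ξ·ΔH°_rxn = 14.413 × 149 = 2147.5 kJ/s
Sensible, feed 171→25 °C: -1306.1 kJ/s
Outlet flows (mol/s): A 21.087, B 14.413, C 14.413
Sensible, products 25→76.2 °C: 454.35 kJ/s
Q = ΔH = 1295.8 kJ/s = 1295.8 kW
Heat supplied = 4664.8 MJ/h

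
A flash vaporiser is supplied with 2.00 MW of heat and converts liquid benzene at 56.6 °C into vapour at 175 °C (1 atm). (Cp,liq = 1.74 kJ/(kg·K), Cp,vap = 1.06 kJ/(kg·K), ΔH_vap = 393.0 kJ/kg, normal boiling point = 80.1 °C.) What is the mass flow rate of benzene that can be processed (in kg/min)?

ṁ = 225 kg/min

Δh = 1.74×(80.1−56.6) + 393.0 + 1.06×(175−80.1) = 534.48 kJ/kg
Q = 2.00 MW = 2000 kJ/s = 120000 kJ/min
ṁ = Q/Δh = 120000 / 534.48 = 224.52 kg/min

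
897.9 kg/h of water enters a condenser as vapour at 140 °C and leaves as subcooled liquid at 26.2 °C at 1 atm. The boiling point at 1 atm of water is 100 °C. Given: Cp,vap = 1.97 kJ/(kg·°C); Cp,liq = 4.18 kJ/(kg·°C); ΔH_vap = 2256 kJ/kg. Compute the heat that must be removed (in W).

Q_c = 659000 W

vapour 140→100 °C: -78.8 kJ/kg
condensation at 100 °C: -2256 kJ/kg
liquid 100→26.2 °C: -308.48 kJ/kg
Δh = -78.8 + -2256 + -308.48 = -2643.3 kJ/kg
Q = ṁ·Δh = 897.9 kg/h × -2643.3 kJ/kg = -2.3734e+06 kJ/h
|Q| = 659.28 kW = 659280 W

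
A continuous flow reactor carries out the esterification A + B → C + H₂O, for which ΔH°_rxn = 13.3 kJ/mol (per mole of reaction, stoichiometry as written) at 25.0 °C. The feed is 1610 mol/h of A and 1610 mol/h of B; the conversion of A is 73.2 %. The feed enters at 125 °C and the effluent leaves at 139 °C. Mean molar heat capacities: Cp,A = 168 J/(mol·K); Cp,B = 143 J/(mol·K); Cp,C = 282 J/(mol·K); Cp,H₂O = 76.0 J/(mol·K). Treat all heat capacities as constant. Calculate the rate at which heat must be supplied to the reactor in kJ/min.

Q_in = 483 kJ/min

Extent of reaction ξ = 0.732 × 1610 = 1178.5 mol/h
Reaction term: ξ·ΔH°_rxn = 1178.5 × 13.3 = 15674 kJ/h
Sensible, feed 125→25 °C: -50071 kJ/h
Outlet flows (mol/h): A 431.48, B 431.48, C 1178.5, H₂O 1178.5
Sensible, products 25→139 °C: 63395 kJ/h
Q = ΔH = 28999 kJ/h = 8.0552 kW
Heat supplied = 483.31 kJ/min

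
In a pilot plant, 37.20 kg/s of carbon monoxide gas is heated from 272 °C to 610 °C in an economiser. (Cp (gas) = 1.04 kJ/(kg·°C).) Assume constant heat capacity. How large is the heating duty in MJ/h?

Q = ṁ·Cp·ΔT = 37.20 × 1.04 × (610 − 272) = 13077 kJ/s
Heating duty = 47076 MJ/h

Q = 47100 MJ/h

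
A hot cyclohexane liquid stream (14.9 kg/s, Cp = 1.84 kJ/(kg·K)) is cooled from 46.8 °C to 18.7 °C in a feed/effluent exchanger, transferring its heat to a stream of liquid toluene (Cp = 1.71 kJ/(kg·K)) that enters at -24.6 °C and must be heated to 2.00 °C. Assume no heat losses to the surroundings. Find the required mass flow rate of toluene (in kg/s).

ṁ_c = 16.9 kg/s

Heat released by hot stream: Q = 14.9 × 1.84 × (46.8 − 18.7) = 770.39 kJ/s
Energy balance on cold side (adiabatic exchanger): Q = ṁ_c·Cp_c·(T_c,out − T_c,in)
ṁ_c = 770.39 / [1.71 × (2.00 − -24.6)] = 16.937 kg/s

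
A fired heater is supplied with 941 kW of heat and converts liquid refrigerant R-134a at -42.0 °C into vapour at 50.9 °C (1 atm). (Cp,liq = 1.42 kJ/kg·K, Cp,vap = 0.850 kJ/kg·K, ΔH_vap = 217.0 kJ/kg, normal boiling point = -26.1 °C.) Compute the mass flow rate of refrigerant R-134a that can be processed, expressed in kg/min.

ṁ = 185 kg/min

Δh = 1.42×(-26.1−-42.0) + 217.0 + 0.850×(50.9−-26.1) = 305.03 kJ/kg
Q = 941 kW = 941 kJ/s = 56460 kJ/min
ṁ = Q/Δh = 56460 / 305.03 = 185.1 kg/min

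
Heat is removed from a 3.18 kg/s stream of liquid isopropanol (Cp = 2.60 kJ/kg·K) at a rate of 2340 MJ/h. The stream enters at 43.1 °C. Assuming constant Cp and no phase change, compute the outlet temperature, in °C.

T_out = -35.5 °C

Q = 2340 MJ/h = 650 kJ/s
ΔT = Q/(ṁ·Cp) = 650/(3.18×2.60) = 78.616 K
T_out = 43.1 − 78.616 = -35.516 °C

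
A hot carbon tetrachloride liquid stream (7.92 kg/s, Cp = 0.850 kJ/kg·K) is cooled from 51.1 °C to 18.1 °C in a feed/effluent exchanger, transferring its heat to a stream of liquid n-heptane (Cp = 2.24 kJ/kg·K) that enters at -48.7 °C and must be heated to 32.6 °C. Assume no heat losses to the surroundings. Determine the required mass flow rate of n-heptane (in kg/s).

Heat released by hot stream: Q = 7.92 × 0.850 × (51.1 − 18.1) = 222.16 kJ/s
Energy balance on cold side (adiabatic exchanger): Q = ṁ_c·Cp_c·(T_c,out − T_c,in)
ṁ_c = 222.16 / [2.24 × (32.6 − -48.7)] = 1.2199 kg/s

ṁ_c = 1.22 kg/s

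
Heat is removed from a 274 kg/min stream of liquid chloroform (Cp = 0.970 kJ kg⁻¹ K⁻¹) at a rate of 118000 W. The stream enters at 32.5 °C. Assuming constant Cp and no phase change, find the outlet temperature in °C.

Q = 118000 W = 7080 kJ/min
ΔT = Q/(ṁ·Cp) = 7080/(274×0.970) = 26.639 K
T_out = 32.5 − 26.639 = 5.8614 °C

T_out = 5.86 °C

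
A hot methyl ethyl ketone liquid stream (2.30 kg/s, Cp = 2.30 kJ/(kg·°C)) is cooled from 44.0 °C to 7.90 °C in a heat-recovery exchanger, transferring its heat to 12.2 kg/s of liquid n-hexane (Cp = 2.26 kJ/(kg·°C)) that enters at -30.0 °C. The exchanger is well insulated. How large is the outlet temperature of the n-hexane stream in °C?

T_c,out = -23.1 °C

Heat released by hot stream: Q = 2.30 × 2.30 × (44.0 − 7.90) = 190.97 kJ/s
Energy balance on cold side (adiabatic exchanger): Q = ṁ_c·Cp_c·(T_c,out − T_c,in)
T_c,out = -30.0 + 190.97/(12.2 × 2.26) = -23.074 °C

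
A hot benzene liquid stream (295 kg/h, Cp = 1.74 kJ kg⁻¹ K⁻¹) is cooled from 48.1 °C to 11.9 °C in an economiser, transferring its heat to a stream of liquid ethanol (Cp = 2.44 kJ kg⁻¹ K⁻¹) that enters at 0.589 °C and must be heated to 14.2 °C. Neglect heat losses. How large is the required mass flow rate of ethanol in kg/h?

Heat released by hot stream: Q = 295 × 1.74 × (48.1 − 11.9) = 18581 kJ/h
Energy balance on cold side (adiabatic exchanger): Q = ṁ_c·Cp_c·(T_c,out − T_c,in)
ṁ_c = 18581 / [2.44 × (14.2 − 0.589)] = 559.5 kg/h

ṁ_c = 559 kg/h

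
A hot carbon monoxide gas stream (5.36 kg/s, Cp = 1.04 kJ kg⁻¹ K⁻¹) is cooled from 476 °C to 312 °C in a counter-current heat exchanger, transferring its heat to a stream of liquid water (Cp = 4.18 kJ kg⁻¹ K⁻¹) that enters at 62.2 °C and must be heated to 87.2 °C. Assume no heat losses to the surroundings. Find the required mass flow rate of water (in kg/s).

ṁ_c = 8.75 kg/s

Heat released by hot stream: Q = 5.36 × 1.04 × (476 − 312) = 914.2 kJ/s
Energy balance on cold side (adiabatic exchanger): Q = ṁ_c·Cp_c·(T_c,out − T_c,in)
ṁ_c = 914.2 / [4.18 × (87.2 − 62.2)] = 8.7483 kg/s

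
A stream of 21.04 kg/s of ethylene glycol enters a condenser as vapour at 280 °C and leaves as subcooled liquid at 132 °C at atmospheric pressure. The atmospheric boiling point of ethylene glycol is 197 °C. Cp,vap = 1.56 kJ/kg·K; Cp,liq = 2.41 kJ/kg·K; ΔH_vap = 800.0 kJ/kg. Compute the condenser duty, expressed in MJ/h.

Q_c = 82300 MJ/h

vapour 280→197 °C: -129.48 kJ/kg
condensation at 197 °C: -800 kJ/kg
liquid 197→132 °C: -156.65 kJ/kg
Δh = -129.48 + -800 + -156.65 = -1086.1 kJ/kg
Q = ṁ·Δh = 21.04 kg/s × -1086.1 kJ/kg = -22852 kJ/s
|Q| = 22852 kW = 82268 MJ/h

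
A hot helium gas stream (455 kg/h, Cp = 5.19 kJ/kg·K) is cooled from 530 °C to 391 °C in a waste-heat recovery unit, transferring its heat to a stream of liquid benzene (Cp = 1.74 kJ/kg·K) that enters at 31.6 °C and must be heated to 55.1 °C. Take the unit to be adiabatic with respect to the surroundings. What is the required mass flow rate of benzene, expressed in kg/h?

Heat released by hot stream: Q = 455 × 5.19 × (530 − 391) = 328240 kJ/h
Energy balance on cold side (adiabatic exchanger): Q = ṁ_c·Cp_c·(T_c,out − T_c,in)
ṁ_c = 328240 / [1.74 × (55.1 − 31.6)] = 8027.4 kg/h

ṁ_c = 8030 kg/h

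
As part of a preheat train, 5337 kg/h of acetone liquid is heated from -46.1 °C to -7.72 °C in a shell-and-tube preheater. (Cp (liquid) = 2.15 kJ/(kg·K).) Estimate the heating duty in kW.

Q = ṁ·Cp·ΔT = 5337 × 2.15 × (-7.72 − -46.1) = 440390 kJ/h
Converting: 440390 / 3600 s = 122.33 kW

Q = 122 kW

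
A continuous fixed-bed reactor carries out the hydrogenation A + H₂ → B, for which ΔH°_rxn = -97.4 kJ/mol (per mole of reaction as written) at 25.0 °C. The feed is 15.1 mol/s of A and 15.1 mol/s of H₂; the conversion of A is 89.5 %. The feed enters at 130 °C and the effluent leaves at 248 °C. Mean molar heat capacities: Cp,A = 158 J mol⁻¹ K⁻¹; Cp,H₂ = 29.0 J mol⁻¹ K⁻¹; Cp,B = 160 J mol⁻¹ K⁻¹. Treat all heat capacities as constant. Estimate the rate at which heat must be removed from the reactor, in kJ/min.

Extent of reaction ξ = 0.895 × 15.1 = 13.514 mol/s
Reaction term: ξ·ΔH°_rxn = 13.514 × -97.4 = -1316.3 kJ/s
Sensible, feed 130→25 °C: -296.49 kJ/s
Outlet flows (mol/s): A 1.5855, H₂ 1.5855, B 13.514
Sensible, products 25→248 °C: 548.31 kJ/s
Q = ΔH = -1064.5 kJ/s = -1064.5 kW
Heat removed = 63869 kJ/min

Q_out = 63900 kJ/min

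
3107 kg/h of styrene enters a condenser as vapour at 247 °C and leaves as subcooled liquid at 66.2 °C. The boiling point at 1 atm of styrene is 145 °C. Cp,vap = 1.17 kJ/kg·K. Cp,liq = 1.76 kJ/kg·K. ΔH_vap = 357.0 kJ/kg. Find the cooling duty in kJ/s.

vapour 247→145 °C: -119.34 kJ/kg
condensation at 145 °C: -357 kJ/kg
liquid 145→66.2 °C: -138.69 kJ/kg
Δh = -119.34 + -357 + -138.69 = -615.03 kJ/kg
Q = ṁ·Δh = 3107 kg/h × -615.03 kJ/kg = -1.9109e+06 kJ/h
|Q| = 530.8 kW

Q_c = 531 kJ/s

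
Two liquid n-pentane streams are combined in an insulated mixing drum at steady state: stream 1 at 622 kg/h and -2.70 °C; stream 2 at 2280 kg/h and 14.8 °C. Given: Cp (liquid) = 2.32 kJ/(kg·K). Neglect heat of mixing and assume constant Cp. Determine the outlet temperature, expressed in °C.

T_out = 11.0 °C

Adiabatic, steady state ⇒ Σ ṁᵢCp,ᵢ(T_out − Tᵢ) = 0
T_out = Σ ṁᵢCp,ᵢTᵢ / Σ ṁᵢCp,ᵢ
      = 74390 / 6732.6 = 11.049 °C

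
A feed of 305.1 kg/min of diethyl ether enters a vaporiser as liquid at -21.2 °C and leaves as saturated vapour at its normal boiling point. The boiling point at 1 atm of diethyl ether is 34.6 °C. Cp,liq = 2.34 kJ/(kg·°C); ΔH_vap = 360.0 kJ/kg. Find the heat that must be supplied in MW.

liquid -21.2→34.6 °C: 130.57 kJ/kg
vaporisation at 34.6 °C: 360 kJ/kg
Δh = 130.57 + 360 = 490.57 kJ/kg
Q = ṁ·Δh = 305.1 kg/min × 490.57 kJ/kg = 149670 kJ/min
|Q| = 2494.6 kW = 2.4946 MW

Q = 2.49 MW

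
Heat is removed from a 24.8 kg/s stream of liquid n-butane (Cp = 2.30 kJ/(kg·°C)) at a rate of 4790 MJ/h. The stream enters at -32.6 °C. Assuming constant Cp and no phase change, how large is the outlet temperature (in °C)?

T_out = -55.9 °C

Q = 4790 MJ/h = 1330.6 kJ/s
ΔT = Q/(ṁ·Cp) = 1330.6/(24.8×2.30) = 23.327 K
T_out = -32.6 − 23.327 = -55.927 °C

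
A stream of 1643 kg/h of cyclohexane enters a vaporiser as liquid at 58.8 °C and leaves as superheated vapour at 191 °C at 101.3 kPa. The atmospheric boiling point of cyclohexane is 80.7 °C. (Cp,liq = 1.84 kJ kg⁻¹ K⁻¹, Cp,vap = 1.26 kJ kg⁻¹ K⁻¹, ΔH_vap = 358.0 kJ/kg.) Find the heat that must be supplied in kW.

liquid 58.8→80.7 °C: 40.296 kJ/kg
vaporisation at 80.7 °C: 358 kJ/kg
vapour 80.7→191 °C: 138.98 kJ/kg
Δh = 40.296 + 358 + 138.98 = 537.27 kJ/kg
Q = ṁ·Δh = 1643 kg/h × 537.27 kJ/kg = 882740 kJ/h
|Q| = 245.21 kW

Q = 245 kW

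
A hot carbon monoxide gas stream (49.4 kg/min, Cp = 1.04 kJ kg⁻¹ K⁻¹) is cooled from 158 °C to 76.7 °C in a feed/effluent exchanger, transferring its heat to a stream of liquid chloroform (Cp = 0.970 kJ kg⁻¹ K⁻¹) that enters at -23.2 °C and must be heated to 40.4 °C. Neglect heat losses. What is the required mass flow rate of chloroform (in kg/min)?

Heat released by hot stream: Q = 49.4 × 1.04 × (158 − 76.7) = 4176.9 kJ/min
Energy balance on cold side (adiabatic exchanger): Q = ṁ_c·Cp_c·(T_c,out − T_c,in)
ṁ_c = 4176.9 / [0.970 × (40.4 − -23.2)] = 67.705 kg/min

ṁ_c = 67.7 kg/min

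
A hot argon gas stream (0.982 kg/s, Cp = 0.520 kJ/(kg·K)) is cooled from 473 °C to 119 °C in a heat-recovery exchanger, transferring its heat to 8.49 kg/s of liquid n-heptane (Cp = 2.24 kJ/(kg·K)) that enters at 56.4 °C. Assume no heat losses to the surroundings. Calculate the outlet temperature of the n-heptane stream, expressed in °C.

T_c,out = 65.9 °C

Heat released by hot stream: Q = 0.982 × 0.520 × (473 − 119) = 180.77 kJ/s
Energy balance on cold side (adiabatic exchanger): Q = ṁ_c·Cp_c·(T_c,out − T_c,in)
T_c,out = 56.4 + 180.77/(8.49 × 2.24) = 65.905 °C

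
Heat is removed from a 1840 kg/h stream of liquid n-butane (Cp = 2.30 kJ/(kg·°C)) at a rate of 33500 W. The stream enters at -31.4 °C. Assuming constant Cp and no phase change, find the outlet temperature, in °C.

T_out = -59.9 °C

Q = 33500 W = 120600 kJ/h
ΔT = Q/(ṁ·Cp) = 120600/(1840×2.30) = 28.497 K
T_out = -31.4 − 28.497 = -59.897 °C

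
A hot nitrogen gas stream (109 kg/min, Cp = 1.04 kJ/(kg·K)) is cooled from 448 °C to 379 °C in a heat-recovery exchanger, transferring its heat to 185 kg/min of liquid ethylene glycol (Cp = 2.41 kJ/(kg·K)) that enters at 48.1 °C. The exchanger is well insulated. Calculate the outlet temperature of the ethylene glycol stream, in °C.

T_c,out = 65.6 °C

Heat released by hot stream: Q = 109 × 1.04 × (448 − 379) = 7821.8 kJ/min
Energy balance on cold side (adiabatic exchanger): Q = ṁ_c·Cp_c·(T_c,out − T_c,in)
T_c,out = 48.1 + 7821.8/(185 × 2.41) = 65.644 °C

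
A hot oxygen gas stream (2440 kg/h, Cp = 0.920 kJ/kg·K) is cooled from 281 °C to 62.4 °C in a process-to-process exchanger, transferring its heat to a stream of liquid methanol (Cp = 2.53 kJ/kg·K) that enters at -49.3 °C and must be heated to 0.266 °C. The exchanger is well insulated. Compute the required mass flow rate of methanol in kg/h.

ṁ_c = 3910 kg/h

Heat released by hot stream: Q = 2440 × 0.920 × (281 − 62.4) = 490710 kJ/h
Energy balance on cold side (adiabatic exchanger): Q = ṁ_c·Cp_c·(T_c,out − T_c,in)
ṁ_c = 490710 / [2.53 × (0.266 − -49.3)] = 3913.1 kg/h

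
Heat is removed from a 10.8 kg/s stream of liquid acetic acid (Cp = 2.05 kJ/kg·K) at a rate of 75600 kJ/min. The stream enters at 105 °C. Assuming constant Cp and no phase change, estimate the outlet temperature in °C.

T_out = 48.1 °C

Q = 75600 kJ/min = 1260 kJ/s
ΔT = Q/(ṁ·Cp) = 1260/(10.8×2.05) = 56.911 K
T_out = 105 − 56.911 = 48.089 °C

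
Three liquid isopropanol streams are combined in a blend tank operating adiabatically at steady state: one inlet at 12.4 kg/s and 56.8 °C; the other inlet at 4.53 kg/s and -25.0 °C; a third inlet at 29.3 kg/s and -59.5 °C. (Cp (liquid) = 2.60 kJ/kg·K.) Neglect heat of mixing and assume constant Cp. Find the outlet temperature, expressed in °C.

T_out = -24.9 °C

Energy balance with Q = 0: Σ ṁᵢCp,ᵢ(T_out − Tᵢ) = 0
Σ ṁᵢCp,ᵢTᵢ = 12.4×2.60×56.8 + 4.53×2.60×-25.0 + 29.3×2.60×-59.5 = -2995.9
Σ ṁᵢCp,ᵢ = 12.4×2.60 + 4.53×2.60 + 29.3×2.60 = 120.2
T_out = -2995.9 / 120.2 = -24.925 °C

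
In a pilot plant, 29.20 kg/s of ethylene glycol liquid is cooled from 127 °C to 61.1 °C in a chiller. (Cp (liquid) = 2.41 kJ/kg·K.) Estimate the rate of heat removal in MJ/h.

Q_c = 16700 MJ/h

Q = ṁ·Cp·ΔT = 29.20 × 2.41 × (61.1 − 127) = -4637.5 kJ/s
Cooling duty = 16695 MJ/h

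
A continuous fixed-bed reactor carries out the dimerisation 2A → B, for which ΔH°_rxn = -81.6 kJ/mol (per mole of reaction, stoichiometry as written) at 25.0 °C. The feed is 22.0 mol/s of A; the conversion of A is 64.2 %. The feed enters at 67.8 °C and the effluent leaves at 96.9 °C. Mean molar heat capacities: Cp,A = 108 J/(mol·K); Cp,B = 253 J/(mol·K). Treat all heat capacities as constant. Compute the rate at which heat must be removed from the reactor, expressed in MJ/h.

Q_out = 1760 MJ/h

Extent of reaction ξ = 0.642 × 22.0 / 2 = 7.062 mol/s
Reaction term: ξ·ΔH°_rxn = 7.062 × -81.6 = -576.26 kJ/s
Sensible, feed 67.8→25 °C: -101.69 kJ/s
Outlet flows (mol/s): A 7.876, B 7.062
Sensible, products 25→96.9 °C: 189.62 kJ/s
Q = ΔH = -488.33 kJ/s = -488.33 kW
Heat removed = 1758 MJ/h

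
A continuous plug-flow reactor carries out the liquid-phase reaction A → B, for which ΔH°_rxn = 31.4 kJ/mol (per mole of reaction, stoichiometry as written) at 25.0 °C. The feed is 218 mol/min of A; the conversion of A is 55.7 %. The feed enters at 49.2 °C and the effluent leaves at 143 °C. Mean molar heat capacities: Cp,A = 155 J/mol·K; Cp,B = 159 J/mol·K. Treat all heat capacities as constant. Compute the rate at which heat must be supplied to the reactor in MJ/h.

Q_in = 422 MJ/h

Extent of reaction ξ = 0.557 × 218 = 121.43 mol/min
Reaction term: ξ·ΔH°_rxn = 121.43 × 31.4 = 3812.8 kJ/min
Sensible, feed 49.2→25 °C: -817.72 kJ/min
Outlet flows (mol/min): A 96.574, B 121.43
Sensible, products 25→143 °C: 4044.5 kJ/min
Q = ΔH = 7039.6 kJ/min = 117.33 kW
Heat supplied = 422.38 MJ/h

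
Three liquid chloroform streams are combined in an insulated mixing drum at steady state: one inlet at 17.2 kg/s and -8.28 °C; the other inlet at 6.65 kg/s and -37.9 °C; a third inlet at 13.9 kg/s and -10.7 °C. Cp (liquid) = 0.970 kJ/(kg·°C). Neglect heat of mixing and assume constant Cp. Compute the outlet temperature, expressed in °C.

T_out = -14.4 °C

Energy balance with Q = 0: Σ ṁᵢCp,ᵢ(T_out − Tᵢ) = 0
Σ ṁᵢCp,ᵢTᵢ = 17.2×0.970×-8.28 + 6.65×0.970×-37.9 + 13.9×0.970×-10.7 = -526.89
Σ ṁᵢCp,ᵢ = 17.2×0.970 + 6.65×0.970 + 13.9×0.970 = 36.617
T_out = -526.89 / 36.617 = -14.389 °C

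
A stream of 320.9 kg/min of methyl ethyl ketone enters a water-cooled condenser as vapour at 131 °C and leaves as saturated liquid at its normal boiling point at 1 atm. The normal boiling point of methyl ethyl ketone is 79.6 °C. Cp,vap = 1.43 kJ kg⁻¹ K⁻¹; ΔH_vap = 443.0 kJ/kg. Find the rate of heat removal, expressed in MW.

vapour 131→79.6 °C: -73.502 kJ/kg
condensation at 79.6 °C: -443 kJ/kg
Δh = -73.502 + -443 = -516.5 kJ/kg
Q = ṁ·Δh = 320.9 kg/min × -516.5 kJ/kg = -165750 kJ/min
|Q| = 2762.4 kW = 2.7624 MW

Q_c = 2.76 MW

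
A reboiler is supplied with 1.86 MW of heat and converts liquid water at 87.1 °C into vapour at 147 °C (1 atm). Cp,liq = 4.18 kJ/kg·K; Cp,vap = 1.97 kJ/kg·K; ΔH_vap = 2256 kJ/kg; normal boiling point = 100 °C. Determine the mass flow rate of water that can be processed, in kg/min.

ṁ = 46.5 kg/min

Δh = 4.18×(100−87.1) + 2256 + 1.97×(147−100) = 2402.5 kJ/kg
Q = 1.86 MW = 1860 kJ/s = 111600 kJ/min
ṁ = Q/Δh = 111600 / 2402.5 = 46.451 kg/min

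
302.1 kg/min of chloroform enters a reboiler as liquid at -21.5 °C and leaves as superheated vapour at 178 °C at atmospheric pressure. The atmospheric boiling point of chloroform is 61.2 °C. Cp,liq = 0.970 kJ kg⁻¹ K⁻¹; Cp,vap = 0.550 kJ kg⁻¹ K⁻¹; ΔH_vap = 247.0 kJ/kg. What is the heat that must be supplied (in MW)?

Q = 1.97 MW

liquid -21.5→61.2 °C: 80.219 kJ/kg
vaporisation at 61.2 °C: 247 kJ/kg
vapour 61.2→178 °C: 64.24 kJ/kg
Δh = 80.219 + 247 + 64.24 = 391.46 kJ/kg
Q = ṁ·Δh = 302.1 kg/min × 391.46 kJ/kg = 118260 kJ/min
|Q| = 1971 kW = 1.971 MW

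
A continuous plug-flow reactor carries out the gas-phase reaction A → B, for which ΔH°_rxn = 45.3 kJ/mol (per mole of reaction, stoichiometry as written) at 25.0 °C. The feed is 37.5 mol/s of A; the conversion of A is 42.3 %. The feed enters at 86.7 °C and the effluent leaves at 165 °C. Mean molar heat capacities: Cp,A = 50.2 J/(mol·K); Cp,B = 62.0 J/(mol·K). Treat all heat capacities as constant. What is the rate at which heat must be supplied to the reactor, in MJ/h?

Q_in = 3210 MJ/h

Extent of reaction ξ = 0.423 × 37.5 = 15.862 mol/s
Reaction term: ξ·ΔH°_rxn = 15.862 × 45.3 = 718.57 kJ/s
Sensible, feed 86.7→25 °C: -116.15 kJ/s
Outlet flows (mol/s): A 21.638, B 15.862
Sensible, products 25→165 °C: 289.75 kJ/s
Q = ΔH = 892.18 kJ/s = 892.18 kW
Heat supplied = 3211.8 MJ/h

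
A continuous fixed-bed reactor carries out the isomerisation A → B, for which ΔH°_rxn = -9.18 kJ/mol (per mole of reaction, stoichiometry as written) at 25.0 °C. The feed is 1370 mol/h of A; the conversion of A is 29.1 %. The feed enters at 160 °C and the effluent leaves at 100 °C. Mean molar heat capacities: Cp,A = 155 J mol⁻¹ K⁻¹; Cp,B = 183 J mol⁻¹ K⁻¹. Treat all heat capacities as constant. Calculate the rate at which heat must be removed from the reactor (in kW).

Extent of reaction ξ = 0.291 × 1370 = 398.67 mol/h
Reaction term: ξ·ΔH°_rxn = 398.67 × -9.18 = -3659.8 kJ/h
Sensible, feed 160→25 °C: -28667 kJ/h
Outlet flows (mol/h): A 971.33, B 398.67
Sensible, products 25→100 °C: 16763 kJ/h
Q = ΔH = -15564 kJ/h = -4.3232 kW
Heat removed = 4.3232 kW

Q_out = 4.32 kW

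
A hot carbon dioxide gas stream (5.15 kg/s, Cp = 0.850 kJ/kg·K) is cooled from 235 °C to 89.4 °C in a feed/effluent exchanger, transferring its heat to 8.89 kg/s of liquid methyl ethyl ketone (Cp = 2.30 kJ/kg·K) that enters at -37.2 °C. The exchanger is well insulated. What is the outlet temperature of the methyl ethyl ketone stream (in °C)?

T_c,out = -6.03 °C

Heat released by hot stream: Q = 5.15 × 0.850 × (235 − 89.4) = 637.36 kJ/s
Energy balance on cold side (adiabatic exchanger): Q = ṁ_c·Cp_c·(T_c,out − T_c,in)
T_c,out = -37.2 + 637.36/(8.89 × 2.30) = -6.0285 °C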